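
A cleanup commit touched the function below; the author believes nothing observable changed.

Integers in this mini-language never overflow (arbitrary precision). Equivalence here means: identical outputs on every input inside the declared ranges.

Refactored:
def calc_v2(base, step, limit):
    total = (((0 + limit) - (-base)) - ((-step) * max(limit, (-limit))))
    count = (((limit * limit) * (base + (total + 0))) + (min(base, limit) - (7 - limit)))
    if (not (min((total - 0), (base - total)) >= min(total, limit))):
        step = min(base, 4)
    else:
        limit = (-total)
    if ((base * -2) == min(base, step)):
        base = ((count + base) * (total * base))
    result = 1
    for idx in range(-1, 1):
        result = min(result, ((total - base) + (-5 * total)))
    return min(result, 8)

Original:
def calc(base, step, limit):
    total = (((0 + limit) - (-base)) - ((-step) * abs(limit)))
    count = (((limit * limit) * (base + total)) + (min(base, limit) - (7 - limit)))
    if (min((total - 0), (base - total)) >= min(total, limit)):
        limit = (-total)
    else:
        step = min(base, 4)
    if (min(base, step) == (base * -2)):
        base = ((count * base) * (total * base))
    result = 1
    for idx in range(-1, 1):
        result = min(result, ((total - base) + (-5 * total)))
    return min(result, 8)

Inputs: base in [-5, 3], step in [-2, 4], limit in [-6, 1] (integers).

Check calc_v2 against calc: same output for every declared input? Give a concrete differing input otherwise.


Not equivalent: base=1, step=-2, limit=-6 separates them (-10047 vs -10030).
calc: total := -17 | count := -595 | (min((total - 0), (base - total)) >= min(total, limit)): true | limit := 17 | (min(base, step) == (base * -2)): true | base := 10115 | result := 1 | iter idx=-1: | result := -10047 | iter idx=0: | result := -10047 | result -10047
calc_v2: total := -17 | count := -595 | (not (min((total - 0), (base - total)) >= min(total, limit))): false | limit := 17 | ((base * -2) == min(base, step)): true | base := 10098 | result := 1 | iter idx=-1: | result := -10030 | iter idx=0: | result := -10030 | result -10030
verdict: not equivalent; witness: base=1, step=-2, limit=-6


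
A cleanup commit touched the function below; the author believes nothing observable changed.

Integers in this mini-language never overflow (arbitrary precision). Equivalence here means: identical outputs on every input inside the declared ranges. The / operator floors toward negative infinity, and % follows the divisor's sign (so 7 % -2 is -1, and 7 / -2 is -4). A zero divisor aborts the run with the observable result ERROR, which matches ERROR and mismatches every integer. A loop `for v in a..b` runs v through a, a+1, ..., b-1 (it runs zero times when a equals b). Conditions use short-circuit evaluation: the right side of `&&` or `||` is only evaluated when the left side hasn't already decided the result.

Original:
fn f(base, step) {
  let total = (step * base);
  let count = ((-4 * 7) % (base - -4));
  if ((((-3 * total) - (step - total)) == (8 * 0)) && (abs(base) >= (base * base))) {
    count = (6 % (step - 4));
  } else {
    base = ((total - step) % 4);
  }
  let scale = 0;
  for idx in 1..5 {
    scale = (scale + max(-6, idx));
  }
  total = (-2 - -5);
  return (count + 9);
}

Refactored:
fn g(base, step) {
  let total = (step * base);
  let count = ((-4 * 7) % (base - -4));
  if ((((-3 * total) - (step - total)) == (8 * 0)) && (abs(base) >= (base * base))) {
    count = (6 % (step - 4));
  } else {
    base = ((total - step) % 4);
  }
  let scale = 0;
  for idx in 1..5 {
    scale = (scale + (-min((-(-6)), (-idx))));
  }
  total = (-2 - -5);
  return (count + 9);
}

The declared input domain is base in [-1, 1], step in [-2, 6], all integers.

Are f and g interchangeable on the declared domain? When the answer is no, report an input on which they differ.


The two versions differ — the changes include min/max/abs usage differs.
As a probe, take base=-1, step=2: f runs total=-2, then count=2, then ((((-3 * total) - (step - total)) == (8 * 0)) && (abs(base) >= (base * base))) is false, then base=0, then scale=0, then (idx=1), then scale=1, then (idx=2), then scale=3, then (idx=3), then scale=6, then (idx=4), then scale=10, then total=3, then returns 11; g runs total=-2, then count=2, then ((((-3 * total) - (step - total)) == (8 * 0)) && (abs(base) >= (base * base))) is false, then base=0, then scale=0, then (idx=1), then scale=1, then (idx=2), then scale=3, then (idx=3), then scale=6, then (idx=4), then scale=10, then total=3, then returns 11; both end at 11.
An exhaustive pass over the 27 declared inputs shows identical outputs.
verdict: equivalent


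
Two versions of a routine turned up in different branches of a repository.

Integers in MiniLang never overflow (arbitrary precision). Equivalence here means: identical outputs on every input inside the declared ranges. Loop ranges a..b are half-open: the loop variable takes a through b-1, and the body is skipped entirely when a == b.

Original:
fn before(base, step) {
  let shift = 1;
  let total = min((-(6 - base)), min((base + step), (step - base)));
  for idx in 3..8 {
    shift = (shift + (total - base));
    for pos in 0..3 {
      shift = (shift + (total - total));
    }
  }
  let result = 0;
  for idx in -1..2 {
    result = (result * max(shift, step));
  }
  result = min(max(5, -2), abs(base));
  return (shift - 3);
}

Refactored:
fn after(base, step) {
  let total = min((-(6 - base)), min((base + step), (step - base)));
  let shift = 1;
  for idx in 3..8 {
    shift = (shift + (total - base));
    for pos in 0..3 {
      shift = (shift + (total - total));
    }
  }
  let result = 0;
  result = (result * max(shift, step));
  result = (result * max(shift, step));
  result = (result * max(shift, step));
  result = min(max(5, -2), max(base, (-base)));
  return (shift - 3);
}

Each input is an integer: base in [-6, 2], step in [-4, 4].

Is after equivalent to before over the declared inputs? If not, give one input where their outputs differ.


This is a faithful refactor — statement counts differ; also arithmetic usage differs; also min/max/abs usage differs; also loop structure differs, but the computed results match everywhere.
As a probe, take base=-4, step=4: before runs shift := 1 | total := -10 | iter idx=3: | shift := -5 | iter pos=0: | shift := -5 | iter pos=1: | shift := -5 | iter pos=2: | shift := -5 | iter idx=4: | shift := -11 | iter pos=0: | shift := -11 | iter pos=1: | shift := -11 | iter pos=2: | shift := -11 | iter idx=5: | shift := -17 | iter pos=0: | shift := -17 | iter pos=1: | shift := -17 | iter pos=2: | shift := -17 | iter idx=6: | shift := -23 | iter pos=0: | shift := -23 | iter pos=1: | shift := -23 | iter pos=2: | shift := -23 | iter idx=7: | shift := -29 | iter pos=0: | shift := -29 | iter pos=1: | shift := -29 | iter pos=2: | shift := -29 | result := 0 | iter idx=-1: | result := 0 | iter idx=0: | result := 0 | iter idx=1: | result := 0 | result := 4 | result -32; after runs total := -10 | shift := 1 | iter idx=3: | shift := -5 | iter pos=0: | shift := -5 | iter pos=1: | shift := -5 | iter pos=2: | shift := -5 | iter idx=4: | shift := -11 | iter pos=0: | shift := -11 | iter pos=1: | shift := -11 | iter pos=2: | shift := -11 | iter idx=5: | shift := -17 | iter pos=0: | shift := -17 | iter pos=1: | shift := -17 | iter pos=2: | shift := -17 | iter idx=6: | shift := -23 | iter pos=0: | shift := -23 | iter pos=1: | shift := -23 | iter pos=2: | shift := -23 | iter idx=7: | shift := -29 | iter pos=0: | shift := -29 | iter pos=1: | shift := -29 | iter pos=2: | shift := -29 | result := 0 | result := 0 | result := 0 | result := 0 | result := 4 | result -32; both end at -32.
Checked all 81 inputs in the declared domain: the outputs agree on every one.
verdict: equivalent


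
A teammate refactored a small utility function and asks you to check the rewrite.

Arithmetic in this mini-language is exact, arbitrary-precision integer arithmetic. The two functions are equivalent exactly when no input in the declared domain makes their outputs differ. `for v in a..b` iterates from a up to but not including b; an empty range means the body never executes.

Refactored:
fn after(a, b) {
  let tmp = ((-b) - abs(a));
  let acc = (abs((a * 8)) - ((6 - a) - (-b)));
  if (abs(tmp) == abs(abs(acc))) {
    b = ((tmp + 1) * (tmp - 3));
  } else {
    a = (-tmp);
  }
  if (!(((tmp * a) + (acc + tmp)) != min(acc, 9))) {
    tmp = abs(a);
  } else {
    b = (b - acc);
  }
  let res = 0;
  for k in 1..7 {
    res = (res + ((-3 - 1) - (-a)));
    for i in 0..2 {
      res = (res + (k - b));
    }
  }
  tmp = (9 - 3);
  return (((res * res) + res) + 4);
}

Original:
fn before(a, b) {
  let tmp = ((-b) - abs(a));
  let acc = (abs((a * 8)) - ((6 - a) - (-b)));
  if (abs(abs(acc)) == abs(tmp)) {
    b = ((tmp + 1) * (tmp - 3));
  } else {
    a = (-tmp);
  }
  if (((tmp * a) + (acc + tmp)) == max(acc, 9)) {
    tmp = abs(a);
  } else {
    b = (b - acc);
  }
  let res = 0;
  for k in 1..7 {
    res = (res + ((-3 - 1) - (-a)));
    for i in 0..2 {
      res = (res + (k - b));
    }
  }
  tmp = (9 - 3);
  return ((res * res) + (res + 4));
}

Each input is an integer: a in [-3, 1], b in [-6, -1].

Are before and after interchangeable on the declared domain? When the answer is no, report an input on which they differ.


Try a=-3, b=-4.
before: tmp := 1 | acc := 19 | (abs(abs(acc)) == abs(tmp)): false | a := -1 | (((tmp * a) + (acc + tmp)) == max(acc, 9)): true | tmp := 1 | res := 0 | iter k=1: | res := -5 | iter i=0: | res := 0 | iter i=1: | res := 5 | iter k=2: | res := 0 | iter i=0: | res := 6 | iter i=1: | res := 12 | iter k=3: | res := 7 | iter i=0: | res := 14 | iter i=1: | res := 21 | iter k=4: | res := 16 | iter i=0: | res := 24 | iter i=1: | res := 32 | iter k=5: | res := 27 | iter i=0: | res := 36 | iter i=1: | res := 45 | iter k=6: | res := 40 | iter i=0: | res := 50 | iter i=1: | res := 60 | tmp := 6 | result 3664
after: tmp := 1 | acc := 19 | (abs(tmp) == abs(abs(acc))): false | a := -1 | (!(((tmp * a) + (acc + tmp)) != min(acc, 9))): false | b := -23 | res := 0 | iter k=1: | res := -5 | iter i=0: | res := 19 | iter i=1: | res := 43 | iter k=2: | res := 38 | iter i=0: | res := 63 | iter i=1: | res := 88 | iter k=3: | res := 83 | iter i=0: | res := 109 | iter i=1: | res := 135 | iter k=4: | res := 130 | iter i=0: | res := 157 | iter i=1: | res := 184 | iter k=5: | res := 179 | iter i=0: | res := 207 | iter i=1: | res := 235 | iter k=6: | res := 230 | iter i=0: | res := 259 | iter i=1: | res := 288 | tmp := 6 | result 83236
3664 != 83236, so the rewrite changes behavior.
verdict: not equivalent; witness: a=-3, b=-4


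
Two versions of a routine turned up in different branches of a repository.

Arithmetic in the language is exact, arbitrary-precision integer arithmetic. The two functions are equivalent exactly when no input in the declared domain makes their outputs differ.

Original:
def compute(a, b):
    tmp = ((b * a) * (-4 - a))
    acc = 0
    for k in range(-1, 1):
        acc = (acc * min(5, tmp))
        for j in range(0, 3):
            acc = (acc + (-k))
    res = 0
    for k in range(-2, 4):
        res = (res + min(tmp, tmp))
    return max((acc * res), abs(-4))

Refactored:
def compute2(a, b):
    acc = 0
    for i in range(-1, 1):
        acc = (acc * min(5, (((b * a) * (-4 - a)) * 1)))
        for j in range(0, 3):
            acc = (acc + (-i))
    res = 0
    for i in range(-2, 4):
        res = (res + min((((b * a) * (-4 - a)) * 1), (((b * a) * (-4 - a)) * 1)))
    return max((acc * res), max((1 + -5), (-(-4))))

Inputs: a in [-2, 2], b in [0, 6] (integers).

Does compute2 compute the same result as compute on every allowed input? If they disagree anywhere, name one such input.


Differences: statement counts differ, arithmetic usage differs, constant usage differs, min/max/abs usage differs, local variable names differ — yet all 35 inputs agree.
verdict: equivalent


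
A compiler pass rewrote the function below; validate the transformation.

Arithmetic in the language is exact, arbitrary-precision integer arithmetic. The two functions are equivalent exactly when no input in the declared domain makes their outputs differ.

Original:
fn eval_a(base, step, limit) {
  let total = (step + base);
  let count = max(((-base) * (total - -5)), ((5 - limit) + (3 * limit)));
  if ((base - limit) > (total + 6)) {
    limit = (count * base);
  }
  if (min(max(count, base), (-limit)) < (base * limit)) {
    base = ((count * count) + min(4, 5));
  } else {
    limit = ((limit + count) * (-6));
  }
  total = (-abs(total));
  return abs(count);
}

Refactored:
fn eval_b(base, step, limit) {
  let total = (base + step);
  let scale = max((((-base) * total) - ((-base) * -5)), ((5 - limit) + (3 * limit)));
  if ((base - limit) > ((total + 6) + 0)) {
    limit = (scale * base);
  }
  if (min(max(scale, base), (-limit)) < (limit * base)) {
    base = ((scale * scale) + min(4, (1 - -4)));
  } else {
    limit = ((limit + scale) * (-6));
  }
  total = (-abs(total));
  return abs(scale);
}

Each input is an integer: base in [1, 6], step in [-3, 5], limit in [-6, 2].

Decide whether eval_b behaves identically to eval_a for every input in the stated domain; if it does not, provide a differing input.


Although constant usage differs, local variable names differ, arithmetic usage differs, 486/486 inputs agree.
verdict: equivalent


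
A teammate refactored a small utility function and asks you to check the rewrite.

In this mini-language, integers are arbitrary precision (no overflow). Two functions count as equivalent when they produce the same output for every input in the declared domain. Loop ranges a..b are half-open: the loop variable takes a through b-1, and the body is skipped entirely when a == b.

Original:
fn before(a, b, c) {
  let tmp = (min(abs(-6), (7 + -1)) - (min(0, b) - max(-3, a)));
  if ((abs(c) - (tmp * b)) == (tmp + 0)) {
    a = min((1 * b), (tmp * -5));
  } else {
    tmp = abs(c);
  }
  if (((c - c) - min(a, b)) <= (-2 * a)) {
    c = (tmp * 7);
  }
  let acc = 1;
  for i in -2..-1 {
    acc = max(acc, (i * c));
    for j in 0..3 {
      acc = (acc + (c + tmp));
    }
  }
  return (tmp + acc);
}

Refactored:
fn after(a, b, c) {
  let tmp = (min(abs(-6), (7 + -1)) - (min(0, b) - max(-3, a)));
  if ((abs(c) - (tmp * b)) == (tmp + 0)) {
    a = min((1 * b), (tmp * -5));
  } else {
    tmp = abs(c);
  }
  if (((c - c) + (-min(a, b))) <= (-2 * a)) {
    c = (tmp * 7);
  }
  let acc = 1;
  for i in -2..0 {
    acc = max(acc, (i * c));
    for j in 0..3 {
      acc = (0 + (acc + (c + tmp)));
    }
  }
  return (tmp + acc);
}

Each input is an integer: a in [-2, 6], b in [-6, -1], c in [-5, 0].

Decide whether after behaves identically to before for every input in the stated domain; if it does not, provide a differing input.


Consider the input a=-2, b=-4, c=-5.
before: tmp=8, then ((abs(c) - (tmp * b)) == (tmp + 0)) is false, then tmp=5, then (((c - c) - min(a, b)) <= (-2 * a)) is true, then c=35, then acc=1, then (i=-2), then acc=1, then (j=0), then acc=41, then (j=1), then acc=81, then (j=2), then acc=121, then returns 126
after: tmp=8, then ((abs(c) - (tmp * b)) == (tmp + 0)) is false, then tmp=5, then (((c - c) + (-min(a, b))) <= (-2 * a)) is true, then c=35, then acc=1, then (i=-2), then acc=1, then (j=0), then acc=41, then (j=1), then acc=81, then (j=2), then acc=121, then (i=-1), then acc=121, then (j=0), then acc=161, then (j=1), then acc=201, then (j=2), then acc=241, then returns 246
126 against 246: the behavior changed.
verdict: not equivalent; witness: a=-2, b=-4, c=-5


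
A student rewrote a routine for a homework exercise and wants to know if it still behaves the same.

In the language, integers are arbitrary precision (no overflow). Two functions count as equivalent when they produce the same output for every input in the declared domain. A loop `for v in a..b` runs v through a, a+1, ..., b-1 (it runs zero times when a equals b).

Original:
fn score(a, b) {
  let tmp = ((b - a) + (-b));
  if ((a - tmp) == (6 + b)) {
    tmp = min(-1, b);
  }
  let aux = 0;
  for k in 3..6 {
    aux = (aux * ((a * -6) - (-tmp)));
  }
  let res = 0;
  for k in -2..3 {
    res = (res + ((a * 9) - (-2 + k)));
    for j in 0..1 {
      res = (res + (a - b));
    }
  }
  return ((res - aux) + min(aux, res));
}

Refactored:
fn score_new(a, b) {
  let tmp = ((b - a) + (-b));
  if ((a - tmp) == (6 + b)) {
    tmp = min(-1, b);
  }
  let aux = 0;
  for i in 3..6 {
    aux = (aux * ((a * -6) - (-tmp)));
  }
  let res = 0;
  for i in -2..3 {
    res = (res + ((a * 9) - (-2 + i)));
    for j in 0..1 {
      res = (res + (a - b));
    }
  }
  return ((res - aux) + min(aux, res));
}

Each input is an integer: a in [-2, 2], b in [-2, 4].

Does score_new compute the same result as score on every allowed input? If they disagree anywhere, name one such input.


Differences: local variable names differ — yet all 35 inputs agree.
verdict: equivalent


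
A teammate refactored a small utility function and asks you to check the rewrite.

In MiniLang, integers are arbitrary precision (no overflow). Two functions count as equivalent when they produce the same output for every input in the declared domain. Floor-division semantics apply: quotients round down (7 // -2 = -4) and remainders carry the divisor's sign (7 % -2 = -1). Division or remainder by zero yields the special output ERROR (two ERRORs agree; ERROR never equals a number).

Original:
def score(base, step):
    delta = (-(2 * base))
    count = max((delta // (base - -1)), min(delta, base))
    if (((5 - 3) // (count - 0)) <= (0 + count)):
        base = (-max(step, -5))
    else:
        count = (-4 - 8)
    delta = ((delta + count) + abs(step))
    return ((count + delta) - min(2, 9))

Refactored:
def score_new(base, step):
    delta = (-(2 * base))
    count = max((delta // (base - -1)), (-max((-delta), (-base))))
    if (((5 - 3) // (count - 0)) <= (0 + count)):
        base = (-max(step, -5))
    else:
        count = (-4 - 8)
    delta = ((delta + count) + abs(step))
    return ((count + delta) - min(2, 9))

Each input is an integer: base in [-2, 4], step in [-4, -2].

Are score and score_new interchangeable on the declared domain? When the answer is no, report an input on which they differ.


The two versions differ — the changes include min/max/abs usage differs.
One worked example (base=0, step=-4) — score: delta becomes 0; next count becomes 0; next hits division by zero so the output is ERROR; score_new: delta becomes 0; next count becomes 0; next hits division by zero so the output is ERROR; agreement on ERROR.
An exhaustive pass over the 21 declared inputs shows identical outputs.
verdict: equivalent


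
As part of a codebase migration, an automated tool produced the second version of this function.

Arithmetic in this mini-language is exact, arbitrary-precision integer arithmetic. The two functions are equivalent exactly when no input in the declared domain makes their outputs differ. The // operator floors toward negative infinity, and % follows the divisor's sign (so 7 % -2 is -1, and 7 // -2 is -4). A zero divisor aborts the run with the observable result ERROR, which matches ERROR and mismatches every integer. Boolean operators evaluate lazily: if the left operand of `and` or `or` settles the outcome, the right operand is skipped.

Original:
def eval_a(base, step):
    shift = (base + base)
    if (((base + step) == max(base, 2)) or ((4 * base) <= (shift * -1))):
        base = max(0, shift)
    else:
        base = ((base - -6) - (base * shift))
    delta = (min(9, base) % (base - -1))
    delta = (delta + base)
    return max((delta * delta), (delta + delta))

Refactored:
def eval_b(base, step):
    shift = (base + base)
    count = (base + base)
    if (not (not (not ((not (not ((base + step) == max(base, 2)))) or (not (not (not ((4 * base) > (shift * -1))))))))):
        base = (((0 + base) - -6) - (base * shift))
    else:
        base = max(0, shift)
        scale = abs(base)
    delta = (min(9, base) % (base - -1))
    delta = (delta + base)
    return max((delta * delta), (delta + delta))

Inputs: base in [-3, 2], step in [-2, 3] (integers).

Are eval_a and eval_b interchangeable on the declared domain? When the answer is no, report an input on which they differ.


This is a faithful refactor — min/max/abs usage differs, arithmetic usage differs, statement counts differ, comparison usage differs, local variable names differ, boolean connective usage differs, constant usage differs, but the computed results match everywhere.
Tracing base=0, step=-2: eval_a: shift = 0; (((base + step) == max(base, 2)) or ((4 * base) <= (shift * -1))) -> true; base = 0; delta = 0; delta = 0; return 0 | eval_b: shift = 0; count = 0; (not (not (not ((not (not ((base + step) == max(base, 2)))) or (not (not (not ((4 * base) > (shift * -1))))))))) -> false; base = 0; scale = 0; delta = 0; delta = 0; return 0 — matching result 0.
Every one of the 36 inputs gives matching results.
verdict: equivalent


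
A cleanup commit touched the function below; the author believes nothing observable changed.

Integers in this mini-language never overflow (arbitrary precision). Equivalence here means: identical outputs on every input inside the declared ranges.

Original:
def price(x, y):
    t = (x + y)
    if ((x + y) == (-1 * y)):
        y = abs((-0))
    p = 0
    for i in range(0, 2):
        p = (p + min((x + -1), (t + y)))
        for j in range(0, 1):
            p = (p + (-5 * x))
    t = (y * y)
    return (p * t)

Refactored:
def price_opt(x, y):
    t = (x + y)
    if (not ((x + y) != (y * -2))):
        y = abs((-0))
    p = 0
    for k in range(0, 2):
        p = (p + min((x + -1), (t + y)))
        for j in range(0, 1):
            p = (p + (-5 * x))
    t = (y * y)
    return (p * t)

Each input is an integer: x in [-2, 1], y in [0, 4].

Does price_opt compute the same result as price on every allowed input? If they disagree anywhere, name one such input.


There is a counterexample at x=-2, y=1: 0 on one side, 14 on the other.
price: t becomes -1; next ((x + y) == (-1 * y)) evaluates to true; next y becomes 0; next p becomes 0; next at i=0:; next p becomes -3; next at j=0:; next p becomes 7; next at i=1:; next p becomes 4; next at j=0:; next p becomes 14; next t becomes 0; next final value 0
price_opt: t becomes -1; next (not ((x + y) != (y * -2))) evaluates to false; next p becomes 0; next at k=0:; next p becomes -3; next at j=0:; next p becomes 7; next at k=1:; next p becomes 4; next at j=0:; next p becomes 14; next t becomes 1; next final value 14
verdict: not equivalent; witness: x=-2, y=1


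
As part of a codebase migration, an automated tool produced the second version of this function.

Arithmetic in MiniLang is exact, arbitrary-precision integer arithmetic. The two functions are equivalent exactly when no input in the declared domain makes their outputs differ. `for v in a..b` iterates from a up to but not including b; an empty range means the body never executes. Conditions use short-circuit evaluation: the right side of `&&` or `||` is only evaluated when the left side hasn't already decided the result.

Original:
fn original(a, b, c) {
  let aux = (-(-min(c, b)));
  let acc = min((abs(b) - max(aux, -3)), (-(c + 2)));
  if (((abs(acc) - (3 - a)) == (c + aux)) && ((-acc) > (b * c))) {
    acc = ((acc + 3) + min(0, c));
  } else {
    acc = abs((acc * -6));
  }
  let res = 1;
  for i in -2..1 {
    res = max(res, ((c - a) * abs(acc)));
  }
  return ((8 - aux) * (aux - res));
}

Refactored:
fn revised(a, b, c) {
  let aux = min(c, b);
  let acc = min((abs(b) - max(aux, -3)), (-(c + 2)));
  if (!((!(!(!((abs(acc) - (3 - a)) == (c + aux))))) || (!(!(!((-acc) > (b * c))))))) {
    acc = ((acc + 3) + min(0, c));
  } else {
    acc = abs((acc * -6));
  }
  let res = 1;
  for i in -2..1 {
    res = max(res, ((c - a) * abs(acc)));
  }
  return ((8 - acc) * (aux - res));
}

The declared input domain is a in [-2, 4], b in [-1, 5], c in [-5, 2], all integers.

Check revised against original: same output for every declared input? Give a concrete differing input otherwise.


Take a=-2, b=-1, c=-5.
original: aux becomes -5; next acc becomes 3; next (((abs(acc) - (3 - a)) == (c + aux)) && ((-acc) > (b * c))) evaluates to false; next acc becomes 18; next res becomes 1; next at i=-2:; next res becomes 1; next at i=-1:; next res becomes 1; next at i=0:; next res becomes 1; next final value -78
revised: aux becomes -5; next acc becomes 3; next (!((!(!(!((abs(acc) - (3 - a)) == (c + aux))))) || (!(!(!((-acc) > (b * c))))))) evaluates to false; next acc becomes 18; next res becomes 1; next at i=-2:; next res becomes 1; next at i=-1:; next res becomes 1; next at i=0:; next res becomes 1; next final value 60
-78 against 60: the behavior changed.
verdict: not equivalent; witness: a=-2, b=-1, c=-5


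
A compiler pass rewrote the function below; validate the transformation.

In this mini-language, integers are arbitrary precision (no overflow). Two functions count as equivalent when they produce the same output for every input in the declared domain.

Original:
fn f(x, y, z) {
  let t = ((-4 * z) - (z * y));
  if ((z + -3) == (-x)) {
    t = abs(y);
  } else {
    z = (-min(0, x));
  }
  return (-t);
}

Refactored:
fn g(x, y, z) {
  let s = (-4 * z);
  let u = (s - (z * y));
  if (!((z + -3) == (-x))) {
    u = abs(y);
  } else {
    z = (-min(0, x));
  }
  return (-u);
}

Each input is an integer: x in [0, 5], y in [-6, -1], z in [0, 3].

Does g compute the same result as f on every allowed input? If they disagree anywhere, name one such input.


These are not equivalent — on x=0, y=-6, z=0 the outputs split (0 vs -6).
f: t=0, then ((z + -3) == (-x)) is false, then z=0, then returns 0
g: s=0, then u=0, then (!((z + -3) == (-x))) is true, then u=6, then returns -6
verdict: not equivalent; witness: x=0, y=-6, z=0


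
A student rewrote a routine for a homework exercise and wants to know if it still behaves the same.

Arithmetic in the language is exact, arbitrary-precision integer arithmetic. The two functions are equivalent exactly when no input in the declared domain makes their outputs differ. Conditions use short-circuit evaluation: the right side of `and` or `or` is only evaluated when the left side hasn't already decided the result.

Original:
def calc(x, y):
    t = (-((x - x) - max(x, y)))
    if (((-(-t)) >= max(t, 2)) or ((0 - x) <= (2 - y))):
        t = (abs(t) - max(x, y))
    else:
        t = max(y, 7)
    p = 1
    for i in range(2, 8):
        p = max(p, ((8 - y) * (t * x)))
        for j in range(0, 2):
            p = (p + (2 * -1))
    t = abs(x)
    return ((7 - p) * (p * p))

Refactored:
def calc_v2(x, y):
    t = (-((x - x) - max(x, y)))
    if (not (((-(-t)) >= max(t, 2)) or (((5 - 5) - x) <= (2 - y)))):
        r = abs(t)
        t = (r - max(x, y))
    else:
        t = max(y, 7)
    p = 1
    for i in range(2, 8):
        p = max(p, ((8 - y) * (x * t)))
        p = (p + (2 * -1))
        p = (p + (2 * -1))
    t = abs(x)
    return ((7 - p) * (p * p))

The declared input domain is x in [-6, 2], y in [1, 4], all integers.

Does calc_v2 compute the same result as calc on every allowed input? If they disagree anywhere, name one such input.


These are not equivalent — on x=-6, y=1 the outputs split (15870 vs 176).
calc: t becomes 1; next (((-(-t)) >= max(t, 2)) or ((0 - x) <= (2 - y))) evaluates to false; next t becomes 7; next p becomes 1; next at i=2:; next p becomes 1; next at j=0:; next p becomes -1; next at j=1:; next p becomes -3; next at i=3:; next p becomes -3; next at j=0:; next p becomes -5; next at j=1:; next p becomes -7; next at i=4:; next p becomes -7; next at j=0:; next p becomes -9; next at j=1:; next p becomes -11; next at i=5:; next p becomes -11; next at j=0:; next p becomes -13; next at j=1:; next p becomes -15; next at i=6:; next p becomes -15; next at j=0:; next p becomes -17; next at j=1:; next p becomes -19; next at i=7:; next p becomes -19; next at j=0:; next p becomes -21; next at j=1:; next p becomes -23; next t becomes 6; next final value 15870
calc_v2: t becomes 1; next (not (((-(-t)) >= max(t, 2)) or (((5 - 5) - x) <= (2 - y)))) evaluates to true; next r becomes 1; next t becomes 0; next p becomes 1; next at i=2:; next p becomes 1; next p becomes -1; next p becomes -3; next at i=3:; next p becomes 0; next p becomes -2; next p becomes -4; next at i=4:; next p becomes 0; next p becomes -2; next p becomes -4; next at i=5:; next p becomes 0; next p becomes -2; next p becomes -4; next at i=6:; next p becomes 0; next p becomes -2; next p becomes -4; next at i=7:; next p becomes 0; next p becomes -2; next p becomes -4; next t becomes 6; next final value 176
verdict: not equivalent; witness: x=-6, y=1


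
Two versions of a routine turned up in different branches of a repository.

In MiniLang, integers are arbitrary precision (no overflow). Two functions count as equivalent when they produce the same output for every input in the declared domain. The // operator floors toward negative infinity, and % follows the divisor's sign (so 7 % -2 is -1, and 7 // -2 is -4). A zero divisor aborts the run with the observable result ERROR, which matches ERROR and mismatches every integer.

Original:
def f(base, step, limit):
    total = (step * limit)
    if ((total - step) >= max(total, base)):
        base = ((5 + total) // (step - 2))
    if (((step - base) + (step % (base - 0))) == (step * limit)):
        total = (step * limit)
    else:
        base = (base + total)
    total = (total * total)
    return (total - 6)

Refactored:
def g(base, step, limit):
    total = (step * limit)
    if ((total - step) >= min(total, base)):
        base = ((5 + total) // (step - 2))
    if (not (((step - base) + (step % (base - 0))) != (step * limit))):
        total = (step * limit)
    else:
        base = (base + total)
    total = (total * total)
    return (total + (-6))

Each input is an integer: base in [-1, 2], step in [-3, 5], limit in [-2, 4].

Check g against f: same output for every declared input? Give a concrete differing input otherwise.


There is a counterexample at base=-1, step=-3, limit=2: 30 on one side, ERROR on the other.
f: total := -6 | ((total - step) >= max(total, base)): false | (((step - base) + (step % (base - 0))) == (step * limit)): false | base := -7 | total := 36 | result 30
g: total := -6 | ((total - step) >= min(total, base)): true | base := 0 | divide-by-zero, output ERROR
verdict: not equivalent; witness: base=-1, step=-3, limit=2


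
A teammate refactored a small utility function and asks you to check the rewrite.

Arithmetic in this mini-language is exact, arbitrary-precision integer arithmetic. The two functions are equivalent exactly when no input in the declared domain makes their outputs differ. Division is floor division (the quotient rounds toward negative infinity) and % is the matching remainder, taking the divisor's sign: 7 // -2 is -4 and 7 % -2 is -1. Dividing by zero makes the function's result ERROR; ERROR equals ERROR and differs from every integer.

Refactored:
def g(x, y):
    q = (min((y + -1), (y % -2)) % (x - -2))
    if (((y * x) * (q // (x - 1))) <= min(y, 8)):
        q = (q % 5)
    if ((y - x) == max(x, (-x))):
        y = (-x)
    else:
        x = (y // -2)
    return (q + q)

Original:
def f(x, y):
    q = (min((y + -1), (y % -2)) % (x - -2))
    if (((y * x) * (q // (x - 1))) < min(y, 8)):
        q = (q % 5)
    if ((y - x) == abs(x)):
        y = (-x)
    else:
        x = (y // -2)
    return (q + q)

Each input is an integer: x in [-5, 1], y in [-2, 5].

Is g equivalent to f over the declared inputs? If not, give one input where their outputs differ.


These are not equivalent — on x=-5, y=0 the outputs split (-2 vs 8).
f: q=-1, then (((y * x) * (q // (x - 1))) < min(y, 8)) is false, then ((y - x) == abs(x)) is true, then y=5, then returns -2
g: q=-1, then (((y * x) * (q // (x - 1))) <= min(y, 8)) is true, then q=4, then ((y - x) == max(x, (-x))) is true, then y=5, then returns 8
verdict: not equivalent; witness: x=-5, y=0


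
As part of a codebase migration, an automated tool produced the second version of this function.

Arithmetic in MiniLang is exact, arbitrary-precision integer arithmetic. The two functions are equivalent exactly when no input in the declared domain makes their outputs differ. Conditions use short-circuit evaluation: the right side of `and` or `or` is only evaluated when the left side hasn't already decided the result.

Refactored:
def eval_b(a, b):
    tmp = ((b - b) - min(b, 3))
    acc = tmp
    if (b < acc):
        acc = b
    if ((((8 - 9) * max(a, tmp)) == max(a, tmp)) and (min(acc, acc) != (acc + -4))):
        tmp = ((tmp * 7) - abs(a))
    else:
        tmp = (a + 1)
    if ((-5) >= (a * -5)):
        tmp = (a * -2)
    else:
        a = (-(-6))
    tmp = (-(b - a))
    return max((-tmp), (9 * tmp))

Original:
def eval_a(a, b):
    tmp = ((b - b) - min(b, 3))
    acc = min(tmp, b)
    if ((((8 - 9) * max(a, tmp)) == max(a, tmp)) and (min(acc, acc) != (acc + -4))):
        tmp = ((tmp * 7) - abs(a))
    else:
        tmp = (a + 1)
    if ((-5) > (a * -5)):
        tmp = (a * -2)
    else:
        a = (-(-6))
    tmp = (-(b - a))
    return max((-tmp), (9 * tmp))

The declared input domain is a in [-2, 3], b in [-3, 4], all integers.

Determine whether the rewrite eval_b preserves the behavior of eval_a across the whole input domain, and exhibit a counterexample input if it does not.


Not equivalent: a=1, b=-3 separates them (81 vs 36).
eval_a: tmp := 3 | acc := -3 | ((((8 - 9) * max(a, tmp)) == max(a, tmp)) and (min(acc, acc) != (acc + -4))): false | tmp := 2 | ((-5) > (a * -5)): false | a := 6 | tmp := 9 | result 81
eval_b: tmp := 3 | acc := 3 | (b < acc): true | acc := -3 | ((((8 - 9) * max(a, tmp)) == max(a, tmp)) and (min(acc, acc) != (acc + -4))): false | tmp := 2 | ((-5) >= (a * -5)): true | tmp := -2 | tmp := 4 | result 36
verdict: not equivalent; witness: a=1, b=-3


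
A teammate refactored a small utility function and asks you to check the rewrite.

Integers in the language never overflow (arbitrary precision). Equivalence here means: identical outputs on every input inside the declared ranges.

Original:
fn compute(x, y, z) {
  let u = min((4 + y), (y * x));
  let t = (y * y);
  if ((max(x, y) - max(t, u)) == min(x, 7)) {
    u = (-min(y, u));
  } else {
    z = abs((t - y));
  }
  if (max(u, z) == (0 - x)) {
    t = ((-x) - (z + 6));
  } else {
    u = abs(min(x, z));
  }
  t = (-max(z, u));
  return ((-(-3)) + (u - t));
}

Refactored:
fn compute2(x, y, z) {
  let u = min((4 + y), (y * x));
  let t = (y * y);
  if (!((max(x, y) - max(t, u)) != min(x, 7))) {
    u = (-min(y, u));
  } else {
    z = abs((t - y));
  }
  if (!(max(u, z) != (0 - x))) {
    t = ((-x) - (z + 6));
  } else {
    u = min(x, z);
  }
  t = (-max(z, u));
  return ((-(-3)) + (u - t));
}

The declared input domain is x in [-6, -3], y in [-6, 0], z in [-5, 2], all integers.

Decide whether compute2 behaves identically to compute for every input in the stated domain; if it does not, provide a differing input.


Take x=-6, y=-6, z=-5.
compute: u becomes -2; next t becomes 36; next ((max(x, y) - max(t, u)) == min(x, 7)) evaluates to false; next z becomes 42; next (max(u, z) == (0 - x)) evaluates to false; next u becomes 6; next t becomes -42; next final value 51
compute2: u becomes -2; next t becomes 36; next (!((max(x, y) - max(t, u)) != min(x, 7))) evaluates to false; next z becomes 42; next (!(max(u, z) != (0 - x))) evaluates to false; next u becomes -6; next t becomes -42; next final value 39
51 against 39: the behavior changed.
verdict: not equivalent; witness: x=-6, y=-6, z=-5


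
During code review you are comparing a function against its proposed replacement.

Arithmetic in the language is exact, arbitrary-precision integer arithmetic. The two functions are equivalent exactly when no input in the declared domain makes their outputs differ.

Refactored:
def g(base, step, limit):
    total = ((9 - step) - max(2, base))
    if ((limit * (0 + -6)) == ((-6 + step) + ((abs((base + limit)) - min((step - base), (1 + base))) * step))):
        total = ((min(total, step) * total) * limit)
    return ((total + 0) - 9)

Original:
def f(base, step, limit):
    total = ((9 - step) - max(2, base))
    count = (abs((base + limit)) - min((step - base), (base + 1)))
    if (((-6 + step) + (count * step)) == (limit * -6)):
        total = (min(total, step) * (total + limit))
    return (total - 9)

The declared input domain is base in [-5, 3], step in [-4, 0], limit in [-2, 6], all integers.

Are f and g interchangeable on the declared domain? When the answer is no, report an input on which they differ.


Try base=-5, step=-3, limit=4.
f: total := 10 | count := 5 | (((-6 + step) + (count * step)) == (limit * -6)): true | total := -42 | result -51
g: total := 10 | ((limit * (0 + -6)) == ((-6 + step) + ((abs((base + limit)) - min((step - base), (1 + base))) * step))): true | total := -120 | result -129
-51 against -129: the behavior changed.
verdict: not equivalent; witness: base=-5, step=-3, limit=4


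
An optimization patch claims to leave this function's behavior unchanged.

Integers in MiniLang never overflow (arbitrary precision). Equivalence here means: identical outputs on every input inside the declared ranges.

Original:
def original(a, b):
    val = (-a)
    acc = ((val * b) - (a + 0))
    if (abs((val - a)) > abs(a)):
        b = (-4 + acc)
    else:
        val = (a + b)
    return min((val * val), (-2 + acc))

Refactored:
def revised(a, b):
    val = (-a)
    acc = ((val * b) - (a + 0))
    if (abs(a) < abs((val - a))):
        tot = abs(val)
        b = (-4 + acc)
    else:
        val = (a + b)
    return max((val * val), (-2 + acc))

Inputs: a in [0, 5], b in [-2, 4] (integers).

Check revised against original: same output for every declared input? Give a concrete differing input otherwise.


The rewrite breaks on a=0, b=-2, where the results are -2 and 4.
original: val=0, then acc=0, then (abs((val - a)) > abs(a)) is false, then val=-2, then returns -2
revised: val=0, then acc=0, then (abs(a) < abs((val - a))) is false, then val=-2, then returns 4
verdict: not equivalent; witness: a=0, b=-2


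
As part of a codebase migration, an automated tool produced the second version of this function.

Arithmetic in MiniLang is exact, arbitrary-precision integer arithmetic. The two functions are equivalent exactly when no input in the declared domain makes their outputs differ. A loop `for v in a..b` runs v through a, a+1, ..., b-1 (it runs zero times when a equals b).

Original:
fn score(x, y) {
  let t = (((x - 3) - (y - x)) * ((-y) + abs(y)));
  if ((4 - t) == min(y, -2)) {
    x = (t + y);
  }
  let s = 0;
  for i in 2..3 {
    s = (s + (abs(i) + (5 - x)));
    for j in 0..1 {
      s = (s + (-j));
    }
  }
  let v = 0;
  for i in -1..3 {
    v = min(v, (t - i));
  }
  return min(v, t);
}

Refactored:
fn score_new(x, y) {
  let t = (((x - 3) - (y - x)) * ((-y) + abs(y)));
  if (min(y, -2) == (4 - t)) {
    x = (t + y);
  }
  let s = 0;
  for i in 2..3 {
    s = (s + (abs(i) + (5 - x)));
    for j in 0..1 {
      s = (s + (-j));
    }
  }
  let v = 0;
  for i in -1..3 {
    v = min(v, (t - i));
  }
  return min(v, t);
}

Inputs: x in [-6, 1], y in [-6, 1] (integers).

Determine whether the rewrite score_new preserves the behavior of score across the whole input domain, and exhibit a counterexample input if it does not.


Comparing the listings, the differences include: same computation, different form.
Tracing x=-6, y=1: score: t := 0 | ((4 - t) == min(y, -2)): false | s := 0 | iter i=2: | s := 13 | iter j=0: | s := 13 | v := 0 | iter i=-1: | v := 0 | iter i=0: | v := 0 | iter i=1: | v := -1 | iter i=2: | v := -2 | result -2 | score_new: t := 0 | (min(y, -2) == (4 - t)): false | s := 0 | iter i=2: | s := 13 | iter j=0: | s := 13 | v := 0 | iter i=-1: | v := 0 | iter i=0: | v := 0 | iter i=1: | v := -1 | iter i=2: | v := -2 | result -2 — matching result -2.
An exhaustive pass over the 64 declared inputs shows identical outputs.
verdict: equivalent


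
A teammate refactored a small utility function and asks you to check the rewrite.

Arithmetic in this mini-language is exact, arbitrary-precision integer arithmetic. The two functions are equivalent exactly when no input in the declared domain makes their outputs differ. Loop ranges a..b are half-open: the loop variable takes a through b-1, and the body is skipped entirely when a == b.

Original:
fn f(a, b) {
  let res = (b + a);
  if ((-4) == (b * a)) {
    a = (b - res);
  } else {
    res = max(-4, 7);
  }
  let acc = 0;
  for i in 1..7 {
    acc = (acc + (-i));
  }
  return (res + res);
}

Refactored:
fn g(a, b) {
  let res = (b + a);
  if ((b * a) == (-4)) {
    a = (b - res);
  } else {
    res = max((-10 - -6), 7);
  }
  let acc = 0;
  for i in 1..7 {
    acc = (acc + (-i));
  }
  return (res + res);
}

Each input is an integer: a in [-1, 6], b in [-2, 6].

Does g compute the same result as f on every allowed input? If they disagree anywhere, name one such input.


Side by side, the visible changes include: arithmetic usage differs, and constant usage differs.
Spot check at a=4, b=-2 — f: res := 2 | ((-4) == (b * a)): false | res := 7 | acc := 0 | iter i=1: | acc := -1 | iter i=2: | acc := -3 | iter i=3: | acc := -6 | iter i=4: | acc := -10 | iter i=5: | acc := -15 | iter i=6: | acc := -21 | result 14. g: res := 2 | ((b * a) == (-4)): false | res := 7 | acc := 0 | iter i=1: | acc := -1 | iter i=2: | acc := -3 | iter i=3: | acc := -6 | iter i=4: | acc := -10 | iter i=5: | acc := -15 | iter i=6: | acc := -21 | result 14. Both give 14.
An exhaustive pass over the 72 declared inputs shows identical outputs.
verdict: equivalent
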